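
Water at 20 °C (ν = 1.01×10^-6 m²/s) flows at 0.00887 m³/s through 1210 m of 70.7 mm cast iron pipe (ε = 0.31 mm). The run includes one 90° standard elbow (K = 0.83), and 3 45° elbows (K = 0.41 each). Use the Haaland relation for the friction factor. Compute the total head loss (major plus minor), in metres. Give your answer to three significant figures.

H_L ≈ 133 m

V = 4Q/(πD²) = 2.259 m/s; V²/2g = 0.2602 m
Re = 1.58×10^5, ε/D = 0.00438 → f = 0.02984 (Haaland)
Major: h_f = f(L/D)·V²/2g = 0.02984·17115·0.2602 = 132.9 m
Minor: ΣK = 2.06; h_m = ΣK·V²/2g = 0.5360 m
Total H_L = 132.9 + 0.5360 = 133.4 m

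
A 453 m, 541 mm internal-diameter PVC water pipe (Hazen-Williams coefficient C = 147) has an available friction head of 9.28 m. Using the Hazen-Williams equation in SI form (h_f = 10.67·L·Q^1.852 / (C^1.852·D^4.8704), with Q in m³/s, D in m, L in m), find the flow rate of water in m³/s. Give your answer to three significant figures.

Q ≈ 0.997 m³/s

Rearranging: Q = [h_f·C^1.852·D^4.8704 / (10.67·L)]^(1/1.852)
Q = [9.28·147^1.852·0.541^4.8704 / (10.67·453)]^0.540 = 0.9972 m³/s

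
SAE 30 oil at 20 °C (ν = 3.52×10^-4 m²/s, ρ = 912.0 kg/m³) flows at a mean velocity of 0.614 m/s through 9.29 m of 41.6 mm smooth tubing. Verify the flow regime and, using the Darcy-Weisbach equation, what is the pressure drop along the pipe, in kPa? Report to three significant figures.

Δp ≈ 33.9 kPa

Re = VD/ν = 0.614·0.04160/3.52×10^-4 = 72.6 → laminar (Re < 2300)
f = 64/Re = 0.8820
h_f = f(L/D)V²/(2g) = 0.8820·(9.29/0.04160)·0.614²/(2·9.81) = 3.785 m
Δp = ρg·h_f = 912.0·9.81·3.785 = 33.86 kPa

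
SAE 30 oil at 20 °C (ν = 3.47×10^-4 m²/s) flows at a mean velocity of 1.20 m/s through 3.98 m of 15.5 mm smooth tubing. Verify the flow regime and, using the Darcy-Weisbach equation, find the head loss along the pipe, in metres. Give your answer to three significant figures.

Re = VD/ν = 1.20·0.01550/3.47×10^-4 = 53.6 → laminar (Re < 2300)
f = 64/Re = 1.194
h_f = f(L/D)V²/(2g) = 1.194·(3.98/0.01550)·1.20²/(2·9.81) = 22.50 m

h_f ≈ 22.5 m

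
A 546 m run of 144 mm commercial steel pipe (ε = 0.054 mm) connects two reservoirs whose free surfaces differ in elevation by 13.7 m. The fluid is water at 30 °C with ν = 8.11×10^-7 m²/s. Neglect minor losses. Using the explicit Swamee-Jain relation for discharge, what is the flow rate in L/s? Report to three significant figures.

Q ≈ 33.1 L/s

Swamee-Jain (Type II): Q = -0.965·√(gD⁵h_f/L)·ln[ε/(3.7D) + √(3.17ν²L/(gD³h_f))]
√(gD⁵h_f/L) = √(9.81·0.144⁵·13.7/546) = 0.003904
ε/(3.7D) = 1.01×10^-4; √(3.17ν²L/(gD³h_f)) = 5.33×10^-5
Q = -0.965·0.003904·ln(1.546×10^-4) = 0.03306 m³/s
Check: V = 2.03 m/s, Re = 3.60×10^5, f = 0.01732, h_f = 13.8 m ≈ 13.7 m ✓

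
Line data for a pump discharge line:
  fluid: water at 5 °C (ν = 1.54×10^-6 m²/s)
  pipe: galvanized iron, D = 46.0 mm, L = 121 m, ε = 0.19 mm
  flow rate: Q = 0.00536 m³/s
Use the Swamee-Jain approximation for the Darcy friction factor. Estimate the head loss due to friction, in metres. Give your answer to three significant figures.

h_f ≈ 41.9 m

V = 4Q/(πD²) = 4·0.00536/(π·0.0460²) = 3.225 m/s
Re = VD/ν = 3.225·0.0460/1.54×10^-6 = 9.63×10^4 → turbulent
ε/D = 0.19/46.0 = 0.00413
Swamee-Jain: f = 0.03004
h_f = f(L/D)V²/(2g) = 0.03004·(121/0.0460)·3.225²/(2·9.81) = 41.90 m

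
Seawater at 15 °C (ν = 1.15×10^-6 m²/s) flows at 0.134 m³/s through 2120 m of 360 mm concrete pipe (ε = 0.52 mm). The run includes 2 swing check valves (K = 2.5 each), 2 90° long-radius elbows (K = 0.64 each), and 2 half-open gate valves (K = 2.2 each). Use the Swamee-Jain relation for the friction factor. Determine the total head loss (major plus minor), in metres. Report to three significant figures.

V = 4Q/(πD²) = 1.316 m/s; V²/2g = 0.08833 m
Re = 4.12×10^5, ε/D = 0.00144 → f = 0.02220 (Swamee-Jain)
Major: h_f = f(L/D)·V²/2g = 0.02220·5889·0.08833 = 11.55 m
Minor: ΣK = 10.7; h_m = ΣK·V²/2g = 0.9434 m
Total H_L = 11.55 + 0.9434 = 12.49 m

H_L ≈ 12.5 m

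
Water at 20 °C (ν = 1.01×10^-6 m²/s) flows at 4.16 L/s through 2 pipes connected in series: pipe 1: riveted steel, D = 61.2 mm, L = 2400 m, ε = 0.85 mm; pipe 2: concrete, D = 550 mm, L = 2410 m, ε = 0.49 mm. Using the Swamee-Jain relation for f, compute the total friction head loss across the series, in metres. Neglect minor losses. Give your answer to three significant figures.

Pipe 1: V = 1.414 m/s, Re = 8.57×10^4, ε/D = 0.0139, f = 0.04333, h_1 = f(L/D)V²/2g = 173.2 m
Pipe 2: V = 0.01751 m/s, Re = 9530, ε/D = 8.91×10^-4, f = 0.03287, h_2 = f(L/D)V²/2g = 0.002250 m
Series → Q common, losses add: H = Σh = 173.2 m

H ≈ 173 m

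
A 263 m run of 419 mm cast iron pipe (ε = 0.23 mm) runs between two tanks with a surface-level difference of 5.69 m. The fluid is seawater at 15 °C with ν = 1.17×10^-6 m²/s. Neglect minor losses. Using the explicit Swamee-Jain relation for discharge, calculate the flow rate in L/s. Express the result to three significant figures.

Q ≈ 440 L/s

Swamee-Jain (Type II): Q = -0.965·√(gD⁵h_f/L)·ln[ε/(3.7D) + √(3.17ν²L/(gD³h_f))]
√(gD⁵h_f/L) = √(9.81·0.419⁵·5.69/263) = 0.05235
ε/(3.7D) = 1.48×10^-4; √(3.17ν²L/(gD³h_f)) = 1.67×10^-5
Q = -0.965·0.05235·ln(1.650×10^-4) = 0.4400 m³/s
Check: V = 3.19 m/s, Re = 1.14×10^6, f = 0.01756, h_f = 5.72 m ≈ 5.69 m ✓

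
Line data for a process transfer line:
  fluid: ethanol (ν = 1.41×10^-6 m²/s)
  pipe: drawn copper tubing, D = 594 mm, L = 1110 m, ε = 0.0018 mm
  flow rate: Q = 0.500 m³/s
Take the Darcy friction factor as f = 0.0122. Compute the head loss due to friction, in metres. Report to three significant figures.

h_f ≈ 3.78 m

V = 4Q/(πD²) = 4·0.500/(π·0.594²) = 1.804 m/s
h_f = f(L/D)V²/(2g) = 0.01220·(1110/0.594)·1.804²/(2·9.81) = 3.783 m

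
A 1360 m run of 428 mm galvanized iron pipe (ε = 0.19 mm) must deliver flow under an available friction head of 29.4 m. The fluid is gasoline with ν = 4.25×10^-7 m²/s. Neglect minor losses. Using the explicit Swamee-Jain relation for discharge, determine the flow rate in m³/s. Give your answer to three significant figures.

Swamee-Jain (Type II): Q = -0.965·√(gD⁵h_f/L)·ln[ε/(3.7D) + √(3.17ν²L/(gD³h_f))]
√(gD⁵h_f/L) = √(9.81·0.428⁵·29.4/1360) = 0.05519
ε/(3.7D) = 1.20×10^-4; √(3.17ν²L/(gD³h_f)) = 5.87×10^-6
Q = -0.965·0.05519·ln(1.258×10^-4) = 0.4783 m³/s
Check: V = 3.32 m/s, Re = 3.35×10^6, f = 0.01649, h_f = 29.5 m ≈ 29.4 m ✓

Q ≈ 0.478 m³/s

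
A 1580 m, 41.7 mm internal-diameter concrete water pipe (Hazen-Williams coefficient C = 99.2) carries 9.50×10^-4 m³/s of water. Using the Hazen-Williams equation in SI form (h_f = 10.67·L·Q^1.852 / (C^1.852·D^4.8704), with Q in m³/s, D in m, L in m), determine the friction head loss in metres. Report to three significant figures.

h_f ≈ 44.9 m

h_f = 10.67·1580·9.50×10^-4^1.852 / (99.2^1.852·0.0417^4.8704) = 44.93 m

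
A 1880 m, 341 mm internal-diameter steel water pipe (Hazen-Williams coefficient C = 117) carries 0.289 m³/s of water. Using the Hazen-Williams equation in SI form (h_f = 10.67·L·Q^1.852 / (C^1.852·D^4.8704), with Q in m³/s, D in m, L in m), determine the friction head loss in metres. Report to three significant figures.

h_f ≈ 56.1 m

h_f = 10.67·1880·0.289^1.852 / (117^1.852·0.341^4.8704) = 56.14 m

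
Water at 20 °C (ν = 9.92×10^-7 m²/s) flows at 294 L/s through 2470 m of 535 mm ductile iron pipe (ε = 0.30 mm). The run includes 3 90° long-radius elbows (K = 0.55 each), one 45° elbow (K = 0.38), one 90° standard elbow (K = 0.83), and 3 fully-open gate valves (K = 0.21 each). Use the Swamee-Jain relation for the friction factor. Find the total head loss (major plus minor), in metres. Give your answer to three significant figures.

V = 4Q/(πD²) = 1.308 m/s; V²/2g = 0.08718 m
Re = 7.05×10^5, ε/D = 5.61×10^-4 → f = 0.01789 (Swamee-Jain)
Major: h_f = f(L/D)·V²/2g = 0.01789·4617·0.08718 = 7.201 m
Minor: ΣK = 3.49; h_m = ΣK·V²/2g = 0.3042 m
Total H_L = 7.201 + 0.3042 = 7.506 m

H_L ≈ 7.51 m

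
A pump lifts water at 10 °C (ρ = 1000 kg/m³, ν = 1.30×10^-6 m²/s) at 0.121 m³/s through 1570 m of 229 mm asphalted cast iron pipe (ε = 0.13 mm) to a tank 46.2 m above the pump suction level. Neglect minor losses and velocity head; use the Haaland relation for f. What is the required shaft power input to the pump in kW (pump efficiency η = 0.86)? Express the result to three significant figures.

V = 4Q/(πD²) = 2.938 m/s; Re = 5.18×10^5; ε/D = 5.68×10^-4; f = 0.01797
h_f = f(L/D)V²/2g = 54.20 m
Total head H = z + h_f = 46.2 + 54.20 = 100.4 m
P_hyd = ρgQH = 1000·9.81·0.121·100.4 = 119.2 kW
P_shaft = P_hyd/η = 119.2/0.86 = 138.6 kW

P_shaft ≈ 139 kW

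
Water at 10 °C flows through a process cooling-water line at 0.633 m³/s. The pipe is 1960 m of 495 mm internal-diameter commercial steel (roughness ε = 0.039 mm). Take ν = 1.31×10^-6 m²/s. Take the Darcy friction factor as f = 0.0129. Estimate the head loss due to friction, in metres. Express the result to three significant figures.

V = 4Q/(πD²) = 4·0.633/(π·0.495²) = 3.289 m/s
h_f = f(L/D)V²/(2g) = 0.01290·(1960/0.495)·3.289²/(2·9.81) = 28.17 m

h_f ≈ 28.2 m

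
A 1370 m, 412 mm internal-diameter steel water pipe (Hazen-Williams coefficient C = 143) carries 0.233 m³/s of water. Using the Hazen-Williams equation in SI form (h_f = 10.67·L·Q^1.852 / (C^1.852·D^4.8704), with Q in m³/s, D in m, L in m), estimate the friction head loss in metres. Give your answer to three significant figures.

h_f ≈ 7.54 m

h_f = 10.67·1370·0.233^1.852 / (143^1.852·0.412^4.8704) = 7.536 m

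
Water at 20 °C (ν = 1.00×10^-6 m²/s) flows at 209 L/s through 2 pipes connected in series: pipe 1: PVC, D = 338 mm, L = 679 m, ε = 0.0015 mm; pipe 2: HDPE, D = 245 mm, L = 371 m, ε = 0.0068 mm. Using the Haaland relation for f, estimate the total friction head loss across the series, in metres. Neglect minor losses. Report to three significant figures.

Pipe 1: V = 2.329 m/s, Re = 7.87×10^5, ε/D = 4.44×10^-6, f = 0.01213, h_1 = f(L/D)V²/2g = 6.739 m
Pipe 2: V = 4.433 m/s, Re = 1.09×10^6, ε/D = 2.78×10^-5, f = 0.01198, h_2 = f(L/D)V²/2g = 18.17 m
Series → Q common, losses add: H = Σh = 24.91 m

H ≈ 24.9 m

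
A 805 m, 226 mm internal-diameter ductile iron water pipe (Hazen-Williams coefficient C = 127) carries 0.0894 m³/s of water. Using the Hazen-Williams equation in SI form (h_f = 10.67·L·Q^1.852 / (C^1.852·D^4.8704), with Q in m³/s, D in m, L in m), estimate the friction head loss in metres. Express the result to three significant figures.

h_f = 10.67·805·0.0894^1.852 / (127^1.852·0.226^4.8704) = 17.43 m

h_f ≈ 17.4 m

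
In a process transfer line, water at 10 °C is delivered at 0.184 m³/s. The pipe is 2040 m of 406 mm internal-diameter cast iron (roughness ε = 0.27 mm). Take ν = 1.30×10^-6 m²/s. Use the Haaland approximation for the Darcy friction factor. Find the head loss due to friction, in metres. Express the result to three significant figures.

V = 4Q/(πD²) = 4·0.184/(π·0.406²) = 1.421 m/s
Re = VD/ν = 1.421·0.406/1.30×10^-6 = 4.44×10^5 → turbulent
ε/D = 0.27/406 = 6.65×10^-4
Haaland: f = 0.01863
h_f = f(L/D)V²/(2g) = 0.01863·(2040/0.406)·1.421²/(2·9.81) = 9.640 m

h_f ≈ 9.64 m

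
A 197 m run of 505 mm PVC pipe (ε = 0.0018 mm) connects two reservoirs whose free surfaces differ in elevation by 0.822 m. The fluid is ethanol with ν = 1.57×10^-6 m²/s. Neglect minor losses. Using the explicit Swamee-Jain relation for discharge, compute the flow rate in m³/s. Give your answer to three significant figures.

Q ≈ 0.359 m³/s

Swamee-Jain (Type II): Q = -0.965·√(gD⁵h_f/L)·ln[ε/(3.7D) + √(3.17ν²L/(gD³h_f))]
√(gD⁵h_f/L) = √(9.81·0.505⁵·0.822/197) = 0.03667
ε/(3.7D) = 9.63×10^-7; √(3.17ν²L/(gD³h_f)) = 3.85×10^-5
Q = -0.965·0.03667·ln(3.946×10^-5) = 0.3588 m³/s
Check: V = 1.79 m/s, Re = 5.76×10^5, f = 0.01283, h_f = 0.818 m ≈ 0.822 m ✓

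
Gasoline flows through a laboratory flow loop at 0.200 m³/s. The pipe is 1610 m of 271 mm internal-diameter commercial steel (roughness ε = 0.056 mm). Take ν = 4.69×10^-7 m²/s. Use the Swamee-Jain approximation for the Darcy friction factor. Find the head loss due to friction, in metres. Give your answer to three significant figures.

V = 4Q/(πD²) = 4·0.200/(π·0.271²) = 3.467 m/s
Re = VD/ν = 3.467·0.271/4.69×10^-7 = 2.00×10^6 → turbulent
ε/D = 0.056/271 = 2.07×10^-4
Swamee-Jain: f = 0.01440
h_f = f(L/D)V²/(2g) = 0.01440·(1610/0.271)·3.467²/(2·9.81) = 52.41 m

h_f ≈ 52.4 m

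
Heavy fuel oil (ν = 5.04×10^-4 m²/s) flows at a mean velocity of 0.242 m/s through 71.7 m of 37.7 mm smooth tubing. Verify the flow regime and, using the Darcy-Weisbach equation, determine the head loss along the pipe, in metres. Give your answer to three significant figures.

Re = VD/ν = 0.242·0.03770/5.04×10^-4 = 18.1 → laminar (Re < 2300)
f = 64/Re = 3.536
h_f = f(L/D)V²/(2g) = 3.536·(71.7/0.03770)·0.242²/(2·9.81) = 20.07 m

h_f ≈ 20.1 m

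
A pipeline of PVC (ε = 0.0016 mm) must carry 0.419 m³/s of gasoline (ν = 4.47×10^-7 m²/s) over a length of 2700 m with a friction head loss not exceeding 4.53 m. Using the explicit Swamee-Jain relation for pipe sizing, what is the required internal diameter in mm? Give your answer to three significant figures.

Swamee-Jain (Type III): D = 0.66·[ε^1.25·(LQ²/(gh_f))^4.75 + ν·Q^9.4·(L/(gh_f))^5.2]^0.04
LQ²/(gh_f) = 10.67; L/(gh_f) = 60.76
Term 1 = ε^1.25·(…)^4.75 = 0.00435; Term 2 = ν·Q^9.4·(…)^5.2 = 0.236
D = 0.66·(0.00435 + 0.236)^0.04 = 0.6235 m = 623 mm
Check: V = 1.37 m/s, Re = 1.91×10^6, f = 0.01053, h_f = 4.38 m ≈ 4.53 m ✓

D ≈ 623 mm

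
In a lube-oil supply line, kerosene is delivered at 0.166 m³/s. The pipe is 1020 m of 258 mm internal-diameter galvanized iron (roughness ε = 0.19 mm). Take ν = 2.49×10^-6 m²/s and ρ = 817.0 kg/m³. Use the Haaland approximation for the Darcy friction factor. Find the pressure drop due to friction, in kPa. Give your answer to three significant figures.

Δp ≈ 313 kPa

V = 4Q/(πD²) = 4·0.166/(π·0.258²) = 3.175 m/s
Re = VD/ν = 3.175·0.258/2.49×10^-6 = 3.29×10^5 → turbulent
ε/D = 0.19/258 = 7.36×10^-4
Haaland: f = 0.01924
h_f = f(L/D)V²/(2g) = 0.01924·(1020/0.258)·3.175²/(2·9.81) = 39.10 m
Δp = ρg·h_f = 817.0·9.81·39.10 = 313.4 kPa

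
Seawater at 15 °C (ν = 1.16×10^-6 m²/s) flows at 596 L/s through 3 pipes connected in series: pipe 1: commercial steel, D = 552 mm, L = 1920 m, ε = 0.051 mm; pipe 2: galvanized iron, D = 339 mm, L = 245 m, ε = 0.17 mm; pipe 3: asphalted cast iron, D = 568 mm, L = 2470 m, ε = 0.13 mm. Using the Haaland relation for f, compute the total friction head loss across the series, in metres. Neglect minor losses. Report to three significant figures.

H ≈ 59.8 m

Pipe 1: V = 2.490 m/s, Re = 1.19×10^6, ε/D = 9.24×10^-5, f = 0.01303, h_1 = f(L/D)V²/2g = 14.33 m
Pipe 2: V = 6.603 m/s, Re = 1.93×10^6, ε/D = 5.01×10^-4, f = 0.01698, h_2 = f(L/D)V²/2g = 27.27 m
Pipe 3: V = 2.352 m/s, Re = 1.15×10^6, ε/D = 2.29×10^-4, f = 0.01482, h_3 = f(L/D)V²/2g = 18.17 m
Series → Q common, losses add: H = Σh = 59.77 m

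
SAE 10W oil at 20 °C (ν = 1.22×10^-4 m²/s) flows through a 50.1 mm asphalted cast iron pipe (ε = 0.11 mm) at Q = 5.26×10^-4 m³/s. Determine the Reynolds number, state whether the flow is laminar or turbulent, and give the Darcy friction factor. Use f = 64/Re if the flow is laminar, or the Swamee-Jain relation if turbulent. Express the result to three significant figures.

V = 4Q/(πD²) = 0.2668 m/s
Re = VD/ν = 0.2668·0.0501/1.22×10^-4 = 110
Re < 2300 → laminar → f = 64/Re = 0.5841

Re ≈ 110; laminar; f = 64/Re ≈ 0.584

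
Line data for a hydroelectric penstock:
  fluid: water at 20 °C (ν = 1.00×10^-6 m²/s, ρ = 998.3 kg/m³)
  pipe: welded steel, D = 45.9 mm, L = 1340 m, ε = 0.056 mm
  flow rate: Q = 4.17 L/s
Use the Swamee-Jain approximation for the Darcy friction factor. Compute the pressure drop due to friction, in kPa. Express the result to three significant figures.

V = 4Q/(πD²) = 4·0.00417/(π·0.0459²) = 2.520 m/s
Re = VD/ν = 2.520·0.0459/1.00×10^-6 = 1.16×10^5 → turbulent
ε/D = 0.056/45.9 = 0.00122
Swamee-Jain: f = 0.02281
h_f = f(L/D)V²/(2g) = 0.02281·(1340/0.0459)·2.520²/(2·9.81) = 215.5 m
Δp = ρg·h_f = 998.3·9.81·215.5 = 2111 kPa

Δp ≈ 2110 kPa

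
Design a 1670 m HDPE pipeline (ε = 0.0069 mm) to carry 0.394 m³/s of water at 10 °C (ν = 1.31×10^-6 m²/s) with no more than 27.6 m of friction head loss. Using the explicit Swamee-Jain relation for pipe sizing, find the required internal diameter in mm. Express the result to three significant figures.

Swamee-Jain (Type III): D = 0.66·[ε^1.25·(LQ²/(gh_f))^4.75 + ν·Q^9.4·(L/(gh_f))^5.2]^0.04
LQ²/(gh_f) = 0.9575; L/(gh_f) = 6.168
Term 1 = ε^1.25·(…)^4.75 = 2.88×10^-7; Term 2 = ν·Q^9.4·(…)^5.2 = 2.65×10^-6
D = 0.66·(2.88×10^-7 + 2.65×10^-6)^0.04 = 0.3965 m = 397 mm
Check: V = 3.19 m/s, Re = 9.66×10^5, f = 0.01208, h_f = 26.4 m ≈ 27.6 m ✓

D ≈ 397 mm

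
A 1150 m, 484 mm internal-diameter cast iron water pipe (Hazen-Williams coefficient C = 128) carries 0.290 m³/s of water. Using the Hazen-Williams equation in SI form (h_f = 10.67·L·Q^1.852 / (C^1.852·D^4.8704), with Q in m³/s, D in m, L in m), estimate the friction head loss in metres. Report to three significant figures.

h_f ≈ 5.32 m

h_f = 10.67·1150·0.290^1.852 / (128^1.852·0.484^4.8704) = 5.316 m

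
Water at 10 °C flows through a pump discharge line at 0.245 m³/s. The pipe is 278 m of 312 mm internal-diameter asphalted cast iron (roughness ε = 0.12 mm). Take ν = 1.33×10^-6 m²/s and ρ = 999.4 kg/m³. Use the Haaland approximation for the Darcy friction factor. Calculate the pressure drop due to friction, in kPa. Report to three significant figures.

V = 4Q/(πD²) = 4·0.245/(π·0.312²) = 3.205 m/s
Re = VD/ν = 3.205·0.312/1.33×10^-6 = 7.52×10^5 → turbulent
ε/D = 0.12/312 = 3.85×10^-4
Haaland: f = 0.01648
h_f = f(L/D)V²/(2g) = 0.01648·(278/0.312)·3.205²/(2·9.81) = 7.687 m
Δp = ρg·h_f = 999.4·9.81·7.687 = 75.37 kPa

Δp ≈ 75.4 kPa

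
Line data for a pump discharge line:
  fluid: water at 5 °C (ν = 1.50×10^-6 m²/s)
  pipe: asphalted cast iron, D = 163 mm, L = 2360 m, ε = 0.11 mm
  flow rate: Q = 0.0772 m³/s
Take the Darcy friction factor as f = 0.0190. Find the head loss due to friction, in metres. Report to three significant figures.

V = 4Q/(πD²) = 4·0.0772/(π·0.163²) = 3.700 m/s
h_f = f(L/D)V²/(2g) = 0.01900·(2360/0.163)·3.700²/(2·9.81) = 191.9 m

h_f ≈ 192 m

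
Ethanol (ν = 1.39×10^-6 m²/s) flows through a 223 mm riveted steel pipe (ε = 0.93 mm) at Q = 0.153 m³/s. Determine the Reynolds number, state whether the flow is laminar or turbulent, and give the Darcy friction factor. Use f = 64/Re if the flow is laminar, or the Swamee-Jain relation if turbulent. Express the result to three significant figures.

V = 4Q/(πD²) = 3.917 m/s
Re = VD/ν = 3.917·0.223/1.39×10^-6 = 6.28×10^5
Re > 4000 → turbulent; ε/D = 0.00417
Swamee-Jain: f = 0.02902

Re ≈ 6.28×10^5; turbulent; f ≈ 0.0290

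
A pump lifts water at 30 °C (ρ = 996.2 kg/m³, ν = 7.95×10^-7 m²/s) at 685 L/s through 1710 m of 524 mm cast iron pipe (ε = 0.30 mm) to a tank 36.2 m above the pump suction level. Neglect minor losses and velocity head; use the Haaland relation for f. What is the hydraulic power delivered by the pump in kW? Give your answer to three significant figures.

V = 4Q/(πD²) = 3.176 m/s; Re = 2.09×10^6; ε/D = 5.73×10^-4; f = 0.01745
h_f = f(L/D)V²/2g = 29.28 m
Total head H = z + h_f = 36.2 + 29.28 = 65.48 m
P_hyd = ρgQH = 996.2·9.81·0.685·65.48 = 438.3 kW

P_hyd ≈ 438 kW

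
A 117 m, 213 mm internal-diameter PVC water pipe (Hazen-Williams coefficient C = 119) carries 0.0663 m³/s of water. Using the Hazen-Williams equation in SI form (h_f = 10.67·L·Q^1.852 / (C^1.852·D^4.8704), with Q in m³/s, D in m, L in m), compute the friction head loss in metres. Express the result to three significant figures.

h_f = 10.67·117·0.0663^1.852 / (119^1.852·0.213^4.8704) = 2.193 m

h_f ≈ 2.19 m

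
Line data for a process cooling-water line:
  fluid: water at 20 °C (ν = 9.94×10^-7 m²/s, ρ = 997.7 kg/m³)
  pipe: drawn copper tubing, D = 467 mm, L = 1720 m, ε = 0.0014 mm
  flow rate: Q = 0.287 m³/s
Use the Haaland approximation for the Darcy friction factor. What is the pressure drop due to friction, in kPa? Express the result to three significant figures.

V = 4Q/(πD²) = 4·0.287/(π·0.467²) = 1.676 m/s
Re = VD/ν = 1.676·0.467/9.94×10^-7 = 7.87×10^5 → turbulent
ε/D = 0.0014/467 = 3.00×10^-6
Haaland: f = 0.01211
h_f = f(L/D)V²/(2g) = 0.01211·(1720/0.467)·1.676²/(2·9.81) = 6.381 m
Δp = ρg·h_f = 997.7·9.81·6.381 = 62.46 kPa

Δp ≈ 62.5 kPa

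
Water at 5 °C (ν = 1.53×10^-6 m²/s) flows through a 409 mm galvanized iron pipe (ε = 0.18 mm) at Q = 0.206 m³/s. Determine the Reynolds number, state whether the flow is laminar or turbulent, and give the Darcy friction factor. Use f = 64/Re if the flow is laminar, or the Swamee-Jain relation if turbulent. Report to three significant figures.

V = 4Q/(πD²) = 1.568 m/s
Re = VD/ν = 1.568·0.409/1.53×10^-6 = 4.19×10^5
Re > 4000 → turbulent; ε/D = 4.40×10^-4
Swamee-Jain: f = 0.01757

Re ≈ 4.19×10^5; turbulent; f ≈ 0.0176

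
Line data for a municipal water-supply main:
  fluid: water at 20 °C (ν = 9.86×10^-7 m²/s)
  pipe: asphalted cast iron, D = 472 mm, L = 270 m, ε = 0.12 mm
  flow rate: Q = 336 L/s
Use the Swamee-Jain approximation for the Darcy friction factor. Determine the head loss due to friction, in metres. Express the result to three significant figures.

V = 4Q/(πD²) = 4·0.336/(π·0.472²) = 1.920 m/s
Re = VD/ν = 1.920·0.472/9.86×10^-7 = 9.19×10^5 → turbulent
ε/D = 0.12/472 = 2.54×10^-4
Swamee-Jain: f = 0.01539
h_f = f(L/D)V²/(2g) = 0.01539·(270/0.472)·1.920²/(2·9.81) = 1.655 m

h_f ≈ 1.66 m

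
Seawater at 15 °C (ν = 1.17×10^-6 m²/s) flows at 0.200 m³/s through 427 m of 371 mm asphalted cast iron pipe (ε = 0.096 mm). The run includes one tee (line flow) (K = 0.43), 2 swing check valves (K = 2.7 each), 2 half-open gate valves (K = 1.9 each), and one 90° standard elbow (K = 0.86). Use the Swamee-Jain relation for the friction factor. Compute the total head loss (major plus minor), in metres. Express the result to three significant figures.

H_L ≈ 5.01 m

V = 4Q/(πD²) = 1.850 m/s; V²/2g = 0.1745 m
Re = 5.87×10^5, ε/D = 2.59×10^-4 → f = 0.01585 (Swamee-Jain)
Major: h_f = f(L/D)·V²/2g = 0.01585·1151·0.1745 = 3.183 m
Minor: ΣK = 10.5; h_m = ΣK·V²/2g = 1.830 m
Total H_L = 3.183 + 1.830 = 5.013 m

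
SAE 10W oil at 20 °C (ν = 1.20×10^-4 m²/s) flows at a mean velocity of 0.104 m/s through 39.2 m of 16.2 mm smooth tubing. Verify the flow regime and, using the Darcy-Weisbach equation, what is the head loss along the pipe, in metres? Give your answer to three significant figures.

Re = VD/ν = 0.104·0.01620/1.20×10^-4 = 14.0 → laminar (Re < 2300)
f = 64/Re = 4.558
h_f = f(L/D)V²/(2g) = 4.558·(39.2/0.01620)·0.104²/(2·9.81) = 6.081 m

h_f ≈ 6.08 m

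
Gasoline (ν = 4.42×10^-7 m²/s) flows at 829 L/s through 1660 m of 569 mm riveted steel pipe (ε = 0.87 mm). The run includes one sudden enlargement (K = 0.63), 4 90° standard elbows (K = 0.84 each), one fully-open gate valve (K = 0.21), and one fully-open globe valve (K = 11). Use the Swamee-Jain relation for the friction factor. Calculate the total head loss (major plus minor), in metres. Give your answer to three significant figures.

H_L ≈ 42.9 m

V = 4Q/(πD²) = 3.260 m/s; V²/2g = 0.5417 m
Re = 4.20×10^6, ε/D = 0.00153 → f = 0.02192 (Swamee-Jain)
Major: h_f = f(L/D)·V²/2g = 0.02192·2917·0.5417 = 34.64 m
Minor: ΣK = 15.2; h_m = ΣK·V²/2g = 8.234 m
Total H_L = 34.64 + 8.234 = 42.88 m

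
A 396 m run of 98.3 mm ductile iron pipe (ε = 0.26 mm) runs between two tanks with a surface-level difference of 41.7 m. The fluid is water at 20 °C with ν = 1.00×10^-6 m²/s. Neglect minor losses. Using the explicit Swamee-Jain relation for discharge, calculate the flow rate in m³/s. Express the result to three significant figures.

Swamee-Jain (Type II): Q = -0.965·√(gD⁵h_f/L)·ln[ε/(3.7D) + √(3.17ν²L/(gD³h_f))]
√(gD⁵h_f/L) = √(9.81·0.0983⁵·41.7/396) = 0.003079
ε/(3.7D) = 7.15×10^-4; √(3.17ν²L/(gD³h_f)) = 5.68×10^-5
Q = -0.965·0.003079·ln(7.717×10^-4) = 0.02130 m³/s
Check: V = 2.81 m/s, Re = 2.76×10^5, f = 0.02595, h_f = 42.0 m ≈ 41.7 m ✓

Q ≈ 0.0213 m³/s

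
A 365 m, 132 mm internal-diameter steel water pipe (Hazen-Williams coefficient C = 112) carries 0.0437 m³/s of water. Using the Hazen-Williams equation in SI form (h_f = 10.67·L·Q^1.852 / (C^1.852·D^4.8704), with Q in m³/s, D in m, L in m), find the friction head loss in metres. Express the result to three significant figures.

h_f ≈ 36.4 m

h_f = 10.67·365·0.0437^1.852 / (112^1.852·0.132^4.8704) = 36.36 m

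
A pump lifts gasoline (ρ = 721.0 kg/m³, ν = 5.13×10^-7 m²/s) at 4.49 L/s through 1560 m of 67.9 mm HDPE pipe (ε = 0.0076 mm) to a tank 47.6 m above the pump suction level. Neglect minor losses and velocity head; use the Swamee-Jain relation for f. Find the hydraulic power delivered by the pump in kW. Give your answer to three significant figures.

P_hyd ≈ 2.48 kW

V = 4Q/(πD²) = 1.240 m/s; Re = 1.64×10^5; ε/D = 1.12×10^-4; f = 0.01700
h_f = f(L/D)V²/2g = 30.62 m
Total head H = z + h_f = 47.6 + 30.62 = 78.22 m
P_hyd = ρgQH = 721.0·9.81·0.00449·78.22 = 2.484 kW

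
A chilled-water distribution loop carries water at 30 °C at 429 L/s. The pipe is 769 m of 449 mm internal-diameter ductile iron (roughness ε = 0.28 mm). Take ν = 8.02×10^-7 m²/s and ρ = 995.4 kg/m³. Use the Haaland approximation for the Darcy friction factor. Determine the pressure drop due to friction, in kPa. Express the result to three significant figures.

V = 4Q/(πD²) = 4·0.429/(π·0.449²) = 2.709 m/s
Re = VD/ν = 2.709·0.449/8.02×10^-7 = 1.52×10^6 → turbulent
ε/D = 0.28/449 = 6.24×10^-4
Haaland: f = 0.01784
h_f = f(L/D)V²/(2g) = 0.01784·(769/0.449)·2.709²/(2·9.81) = 11.43 m
Δp = ρg·h_f = 995.4·9.81·11.43 = 111.7 kPa

Δp ≈ 112 kPa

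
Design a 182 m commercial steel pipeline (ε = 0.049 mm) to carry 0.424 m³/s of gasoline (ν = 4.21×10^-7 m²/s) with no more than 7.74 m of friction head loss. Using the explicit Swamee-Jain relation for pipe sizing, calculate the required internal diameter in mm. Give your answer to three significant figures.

D ≈ 345 mm

Swamee-Jain (Type III): D = 0.66·[ε^1.25·(LQ²/(gh_f))^4.75 + ν·Q^9.4·(L/(gh_f))^5.2]^0.04
LQ²/(gh_f) = 0.4309; L/(gh_f) = 2.397
Term 1 = ε^1.25·(…)^4.75 = 7.52×10^-8; Term 2 = ν·Q^9.4·(…)^5.2 = 1.25×10^-8
D = 0.66·(7.52×10^-8 + 1.25×10^-8)^0.04 = 0.3446 m = 345 mm
Check: V = 4.55 m/s, Re = 3.72×10^6, f = 0.01326, h_f = 7.38 m ≈ 7.74 m ✓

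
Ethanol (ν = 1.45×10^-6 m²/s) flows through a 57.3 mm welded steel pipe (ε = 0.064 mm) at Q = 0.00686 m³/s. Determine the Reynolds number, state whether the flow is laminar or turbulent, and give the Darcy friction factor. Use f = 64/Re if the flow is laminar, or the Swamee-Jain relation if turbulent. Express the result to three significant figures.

Re ≈ 1.05×10^5; turbulent; f ≈ 0.0226

V = 4Q/(πD²) = 2.660 m/s
Re = VD/ν = 2.660·0.0573/1.45×10^-6 = 1.05×10^5
Re > 4000 → turbulent; ε/D = 0.00112
Swamee-Jain: f = 0.02264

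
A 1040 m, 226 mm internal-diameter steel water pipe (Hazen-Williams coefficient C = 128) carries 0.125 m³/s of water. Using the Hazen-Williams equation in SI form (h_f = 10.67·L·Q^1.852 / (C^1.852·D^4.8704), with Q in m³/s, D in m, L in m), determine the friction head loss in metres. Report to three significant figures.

h_f = 10.67·1040·0.125^1.852 / (128^1.852·0.226^4.8704) = 41.29 m

h_f ≈ 41.3 m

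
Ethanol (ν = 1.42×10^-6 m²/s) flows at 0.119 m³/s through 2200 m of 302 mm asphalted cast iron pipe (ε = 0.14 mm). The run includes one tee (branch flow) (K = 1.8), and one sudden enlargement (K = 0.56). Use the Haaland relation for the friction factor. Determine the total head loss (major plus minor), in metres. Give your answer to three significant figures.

V = 4Q/(πD²) = 1.661 m/s; V²/2g = 0.1407 m
Re = 3.53×10^5, ε/D = 4.64×10^-4 → f = 0.01767 (Haaland)
Major: h_f = f(L/D)·V²/2g = 0.01767·7285·0.1407 = 18.11 m
Minor: ΣK = 2.36; h_m = ΣK·V²/2g = 0.3320 m
Total H_L = 18.11 + 0.3320 = 18.44 m

H_L ≈ 18.4 m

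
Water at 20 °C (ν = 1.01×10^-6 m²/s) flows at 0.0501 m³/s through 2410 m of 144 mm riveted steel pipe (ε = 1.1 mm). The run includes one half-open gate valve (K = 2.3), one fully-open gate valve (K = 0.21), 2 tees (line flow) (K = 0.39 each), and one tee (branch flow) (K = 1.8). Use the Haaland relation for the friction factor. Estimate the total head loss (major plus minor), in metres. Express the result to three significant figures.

V = 4Q/(πD²) = 3.076 m/s; V²/2g = 0.4823 m
Re = 4.39×10^5, ε/D = 0.00764 → f = 0.03489 (Haaland)
Major: h_f = f(L/D)·V²/2g = 0.03489·16736·0.4823 = 281.7 m
Minor: ΣK = 5.09; h_m = ΣK·V²/2g = 2.455 m
Total H_L = 281.7 + 2.455 = 284.1 m

H_L ≈ 284 m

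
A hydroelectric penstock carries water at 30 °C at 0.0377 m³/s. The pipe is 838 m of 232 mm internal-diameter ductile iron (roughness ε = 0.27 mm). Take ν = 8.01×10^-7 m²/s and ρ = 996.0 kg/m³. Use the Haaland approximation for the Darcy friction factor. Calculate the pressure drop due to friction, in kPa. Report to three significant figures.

Δp ≈ 30.5 kPa

V = 4Q/(πD²) = 4·0.0377/(π·0.232²) = 0.8918 m/s
Re = VD/ν = 0.8918·0.232/8.01×10^-7 = 2.58×10^5 → turbulent
ε/D = 0.27/232 = 0.00116
Haaland: f = 0.02130
h_f = f(L/D)V²/(2g) = 0.02130·(838/0.232)·0.8918²/(2·9.81) = 3.120 m
Δp = ρg·h_f = 996.0·9.81·3.120 = 30.48 kPa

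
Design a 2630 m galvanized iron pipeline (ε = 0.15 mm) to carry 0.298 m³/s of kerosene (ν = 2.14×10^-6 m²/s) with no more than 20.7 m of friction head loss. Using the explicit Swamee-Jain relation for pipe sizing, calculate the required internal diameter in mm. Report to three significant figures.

Swamee-Jain (Type III): D = 0.66·[ε^1.25·(LQ²/(gh_f))^4.75 + ν·Q^9.4·(L/(gh_f))^5.2]^0.04
LQ²/(gh_f) = 1.150; L/(gh_f) = 12.95
Term 1 = ε^1.25·(…)^4.75 = 3.23×10^-5; Term 2 = ν·Q^9.4·(…)^5.2 = 1.49×10^-5
D = 0.66·(3.23×10^-5 + 1.49×10^-5)^0.04 = 0.4431 m = 443 mm
Check: V = 1.93 m/s, Re = 4.00×10^5, f = 0.01693, h_f = 19.1 m ≈ 20.7 m ✓

D ≈ 443 mm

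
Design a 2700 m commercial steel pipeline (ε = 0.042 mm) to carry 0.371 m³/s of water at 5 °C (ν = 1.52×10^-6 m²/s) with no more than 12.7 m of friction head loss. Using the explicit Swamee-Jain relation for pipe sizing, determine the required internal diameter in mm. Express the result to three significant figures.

D ≈ 513 mm

Swamee-Jain (Type III): D = 0.66·[ε^1.25·(LQ²/(gh_f))^4.75 + ν·Q^9.4·(L/(gh_f))^5.2]^0.04
LQ²/(gh_f) = 2.983; L/(gh_f) = 21.67
Term 1 = ε^1.25·(…)^4.75 = 6.08×10^-4; Term 2 = ν·Q^9.4·(…)^5.2 = 0.00120
D = 0.66·(6.08×10^-4 + 0.00120)^0.04 = 0.5127 m = 513 mm
Check: V = 1.80 m/s, Re = 6.06×10^5, f = 0.01393, h_f = 12.1 m ≈ 12.7 m ✓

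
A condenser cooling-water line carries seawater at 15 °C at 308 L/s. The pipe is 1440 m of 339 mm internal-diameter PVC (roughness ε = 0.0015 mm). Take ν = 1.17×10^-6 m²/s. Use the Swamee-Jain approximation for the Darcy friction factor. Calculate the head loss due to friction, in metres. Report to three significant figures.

h_f ≈ 29.6 m

V = 4Q/(πD²) = 4·0.308/(π·0.339²) = 3.412 m/s
Re = VD/ν = 3.412·0.339/1.17×10^-6 = 9.89×10^5 → turbulent
ε/D = 0.0015/339 = 4.42×10^-6
Swamee-Jain: f = 0.01174
h_f = f(L/D)V²/(2g) = 0.01174·(1440/0.339)·3.412²/(2·9.81) = 29.60 m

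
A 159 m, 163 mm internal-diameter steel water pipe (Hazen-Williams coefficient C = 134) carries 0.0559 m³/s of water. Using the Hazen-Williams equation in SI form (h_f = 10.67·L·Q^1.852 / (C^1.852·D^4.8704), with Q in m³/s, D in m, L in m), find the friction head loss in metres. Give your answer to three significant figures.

h_f = 10.67·159·0.0559^1.852 / (134^1.852·0.163^4.8704) = 6.417 m

h_f ≈ 6.42 m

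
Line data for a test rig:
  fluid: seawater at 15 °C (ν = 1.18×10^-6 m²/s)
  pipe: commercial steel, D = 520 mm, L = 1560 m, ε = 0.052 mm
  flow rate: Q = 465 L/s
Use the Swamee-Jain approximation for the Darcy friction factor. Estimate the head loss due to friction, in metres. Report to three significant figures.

h_f ≈ 9.93 m

V = 4Q/(πD²) = 4·0.465/(π·0.520²) = 2.190 m/s
Re = VD/ν = 2.190·0.520/1.18×10^-6 = 9.65×10^5 → turbulent
ε/D = 0.052/520 = 1.00×10^-4
Swamee-Jain: f = 0.01355
h_f = f(L/D)V²/(2g) = 0.01355·(1560/0.520)·2.190²/(2·9.81) = 9.932 m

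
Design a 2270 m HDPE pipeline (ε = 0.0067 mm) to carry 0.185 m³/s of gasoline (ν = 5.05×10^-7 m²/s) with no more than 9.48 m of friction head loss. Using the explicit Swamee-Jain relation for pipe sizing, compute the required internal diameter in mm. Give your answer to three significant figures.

Swamee-Jain (Type III): D = 0.66·[ε^1.25·(LQ²/(gh_f))^4.75 + ν·Q^9.4·(L/(gh_f))^5.2]^0.04
LQ²/(gh_f) = 0.8354; L/(gh_f) = 24.41
Term 1 = ε^1.25·(…)^4.75 = 1.45×10^-7; Term 2 = ν·Q^9.4·(…)^5.2 = 1.07×10^-6
D = 0.66·(1.45×10^-7 + 1.07×10^-6)^0.04 = 0.3828 m = 383 mm
Check: V = 1.61 m/s, Re = 1.22×10^6, f = 0.01170, h_f = 9.14 m ≈ 9.48 m ✓

D ≈ 383 mm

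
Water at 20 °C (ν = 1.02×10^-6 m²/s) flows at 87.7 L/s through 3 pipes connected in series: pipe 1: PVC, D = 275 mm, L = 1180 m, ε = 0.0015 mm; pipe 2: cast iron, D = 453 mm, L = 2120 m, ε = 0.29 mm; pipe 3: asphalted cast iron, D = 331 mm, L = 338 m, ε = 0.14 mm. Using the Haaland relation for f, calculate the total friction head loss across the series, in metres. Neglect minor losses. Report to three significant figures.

H ≈ 8.81 m

Pipe 1: V = 1.477 m/s, Re = 3.98×10^5, ε/D = 5.45×10^-6, f = 0.01366, h_1 = f(L/D)V²/2g = 6.515 m
Pipe 2: V = 0.5441 m/s, Re = 2.42×10^5, ε/D = 6.40×10^-4, f = 0.01909, h_2 = f(L/D)V²/2g = 1.348 m
Pipe 3: V = 1.019 m/s, Re = 3.31×10^5, ε/D = 4.23×10^-4, f = 0.01749, h_3 = f(L/D)V²/2g = 0.9456 m
Series → Q common, losses add: H = Σh = 8.809 m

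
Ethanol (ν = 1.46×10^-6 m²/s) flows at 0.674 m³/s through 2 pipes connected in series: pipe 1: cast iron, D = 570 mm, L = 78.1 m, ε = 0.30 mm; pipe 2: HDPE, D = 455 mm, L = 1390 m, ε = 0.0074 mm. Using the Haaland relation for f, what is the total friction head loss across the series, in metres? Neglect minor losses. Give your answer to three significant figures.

Pipe 1: V = 2.641 m/s, Re = 1.03×10^6, ε/D = 5.26×10^-4, f = 0.01734, h_1 = f(L/D)V²/2g = 0.8448 m
Pipe 2: V = 4.145 m/s, Re = 1.29×10^6, ε/D = 1.63×10^-5, f = 0.01146, h_2 = f(L/D)V²/2g = 30.67 m
Series → Q common, losses add: H = Σh = 31.51 m

H ≈ 31.5 m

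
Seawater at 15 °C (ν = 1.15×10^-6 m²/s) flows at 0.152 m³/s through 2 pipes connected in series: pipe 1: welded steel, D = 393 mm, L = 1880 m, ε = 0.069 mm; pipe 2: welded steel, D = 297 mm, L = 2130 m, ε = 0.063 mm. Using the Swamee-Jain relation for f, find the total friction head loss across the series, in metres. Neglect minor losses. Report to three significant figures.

H ≈ 33.2 m

Pipe 1: V = 1.253 m/s, Re = 4.28×10^5, ε/D = 1.76×10^-4, f = 0.01550, h_1 = f(L/D)V²/2g = 5.935 m
Pipe 2: V = 2.194 m/s, Re = 5.67×10^5, ε/D = 2.12×10^-4, f = 0.01547, h_2 = f(L/D)V²/2g = 27.22 m
Series → Q common, losses add: H = Σh = 33.15 m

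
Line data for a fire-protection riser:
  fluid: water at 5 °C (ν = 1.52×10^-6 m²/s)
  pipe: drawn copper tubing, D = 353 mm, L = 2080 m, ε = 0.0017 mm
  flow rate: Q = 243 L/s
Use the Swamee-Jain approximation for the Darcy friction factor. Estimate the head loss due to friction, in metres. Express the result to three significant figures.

V = 4Q/(πD²) = 4·0.243/(π·0.353²) = 2.483 m/s
Re = VD/ν = 2.483·0.353/1.52×10^-6 = 5.77×10^5 → turbulent
ε/D = 0.0017/353 = 4.82×10^-6
Swamee-Jain: f = 0.01285
h_f = f(L/D)V²/(2g) = 0.01285·(2080/0.353)·2.483²/(2·9.81) = 23.79 m

h_f ≈ 23.8 m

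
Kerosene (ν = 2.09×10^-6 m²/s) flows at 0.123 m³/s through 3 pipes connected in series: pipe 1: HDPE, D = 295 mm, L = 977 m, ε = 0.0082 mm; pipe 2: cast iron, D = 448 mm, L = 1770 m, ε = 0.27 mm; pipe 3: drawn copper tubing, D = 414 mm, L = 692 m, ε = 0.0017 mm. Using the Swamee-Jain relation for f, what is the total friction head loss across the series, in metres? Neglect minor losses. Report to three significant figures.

H ≈ 11.8 m

Pipe 1: V = 1.800 m/s, Re = 2.54×10^5, ε/D = 2.78×10^-5, f = 0.01512, h_1 = f(L/D)V²/2g = 8.268 m
Pipe 2: V = 0.7803 m/s, Re = 1.67×10^5, ε/D = 6.03×10^-4, f = 0.01976, h_2 = f(L/D)V²/2g = 2.422 m
Pipe 3: V = 0.9137 m/s, Re = 1.81×10^5, ε/D = 4.11×10^-6, f = 0.01587, h_3 = f(L/D)V²/2g = 1.129 m
Series → Q common, losses add: H = Σh = 11.82 m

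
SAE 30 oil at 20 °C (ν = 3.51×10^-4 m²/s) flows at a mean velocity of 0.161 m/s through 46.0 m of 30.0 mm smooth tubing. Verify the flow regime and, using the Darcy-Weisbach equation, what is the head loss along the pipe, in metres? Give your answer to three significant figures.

h_f ≈ 9.42 m

Re = VD/ν = 0.161·0.03000/3.51×10^-4 = 13.8 → laminar (Re < 2300)
f = 64/Re = 4.651
h_f = f(L/D)V²/(2g) = 4.651·(46.0/0.03000)·0.161²/(2·9.81) = 9.422 m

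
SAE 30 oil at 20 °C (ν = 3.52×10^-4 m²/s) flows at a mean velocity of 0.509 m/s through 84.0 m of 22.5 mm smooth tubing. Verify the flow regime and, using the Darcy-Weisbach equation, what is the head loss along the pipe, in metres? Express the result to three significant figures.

Re = VD/ν = 0.509·0.02250/3.52×10^-4 = 32.5 → laminar (Re < 2300)
f = 64/Re = 1.967
h_f = f(L/D)V²/(2g) = 1.967·(84.0/0.02250)·0.509²/(2·9.81) = 96.97 m

h_f ≈ 97.0 m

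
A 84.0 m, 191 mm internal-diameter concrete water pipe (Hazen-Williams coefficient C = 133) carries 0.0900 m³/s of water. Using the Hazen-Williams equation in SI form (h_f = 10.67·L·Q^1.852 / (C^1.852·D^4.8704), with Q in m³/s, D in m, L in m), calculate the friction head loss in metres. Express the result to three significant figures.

h_f ≈ 3.84 m

h_f = 10.67·84.0·0.0900^1.852 / (133^1.852·0.191^4.8704) = 3.837 m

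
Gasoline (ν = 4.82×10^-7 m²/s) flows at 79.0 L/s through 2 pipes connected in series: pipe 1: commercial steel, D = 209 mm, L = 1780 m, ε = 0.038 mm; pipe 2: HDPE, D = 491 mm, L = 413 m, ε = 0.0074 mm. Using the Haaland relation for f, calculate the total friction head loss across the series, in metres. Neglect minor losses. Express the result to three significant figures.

H ≈ 33.2 m

Pipe 1: V = 2.303 m/s, Re = 9.98×10^5, ε/D = 1.82×10^-4, f = 0.01439, h_1 = f(L/D)V²/2g = 33.13 m
Pipe 2: V = 0.4172 m/s, Re = 4.25×10^5, ε/D = 1.51×10^-5, f = 0.01361, h_2 = f(L/D)V²/2g = 0.1016 m
Series → Q common, losses add: H = Σh = 33.23 m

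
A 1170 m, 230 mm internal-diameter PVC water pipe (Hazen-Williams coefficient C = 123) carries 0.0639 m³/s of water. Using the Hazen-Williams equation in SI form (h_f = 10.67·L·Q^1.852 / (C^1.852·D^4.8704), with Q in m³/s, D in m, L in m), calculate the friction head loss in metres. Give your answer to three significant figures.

h_f = 10.67·1170·0.0639^1.852 / (123^1.852·0.230^4.8704) = 13.25 m

h_f ≈ 13.3 m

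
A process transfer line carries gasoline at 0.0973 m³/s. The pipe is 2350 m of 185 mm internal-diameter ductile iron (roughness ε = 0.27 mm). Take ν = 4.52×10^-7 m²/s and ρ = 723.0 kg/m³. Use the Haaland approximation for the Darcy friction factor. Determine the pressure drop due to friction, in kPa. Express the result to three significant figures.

V = 4Q/(πD²) = 4·0.0973/(π·0.185²) = 3.620 m/s
Re = VD/ν = 3.620·0.185/4.52×10^-7 = 1.48×10^6 → turbulent
ε/D = 0.27/185 = 0.00146
Haaland: f = 0.02176
h_f = f(L/D)V²/(2g) = 0.02176·(2350/0.185)·3.620²/(2·9.81) = 184.6 m
Δp = ρg·h_f = 723.0·9.81·184.6 = 1309 kPa

Δp ≈ 1310 kPa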